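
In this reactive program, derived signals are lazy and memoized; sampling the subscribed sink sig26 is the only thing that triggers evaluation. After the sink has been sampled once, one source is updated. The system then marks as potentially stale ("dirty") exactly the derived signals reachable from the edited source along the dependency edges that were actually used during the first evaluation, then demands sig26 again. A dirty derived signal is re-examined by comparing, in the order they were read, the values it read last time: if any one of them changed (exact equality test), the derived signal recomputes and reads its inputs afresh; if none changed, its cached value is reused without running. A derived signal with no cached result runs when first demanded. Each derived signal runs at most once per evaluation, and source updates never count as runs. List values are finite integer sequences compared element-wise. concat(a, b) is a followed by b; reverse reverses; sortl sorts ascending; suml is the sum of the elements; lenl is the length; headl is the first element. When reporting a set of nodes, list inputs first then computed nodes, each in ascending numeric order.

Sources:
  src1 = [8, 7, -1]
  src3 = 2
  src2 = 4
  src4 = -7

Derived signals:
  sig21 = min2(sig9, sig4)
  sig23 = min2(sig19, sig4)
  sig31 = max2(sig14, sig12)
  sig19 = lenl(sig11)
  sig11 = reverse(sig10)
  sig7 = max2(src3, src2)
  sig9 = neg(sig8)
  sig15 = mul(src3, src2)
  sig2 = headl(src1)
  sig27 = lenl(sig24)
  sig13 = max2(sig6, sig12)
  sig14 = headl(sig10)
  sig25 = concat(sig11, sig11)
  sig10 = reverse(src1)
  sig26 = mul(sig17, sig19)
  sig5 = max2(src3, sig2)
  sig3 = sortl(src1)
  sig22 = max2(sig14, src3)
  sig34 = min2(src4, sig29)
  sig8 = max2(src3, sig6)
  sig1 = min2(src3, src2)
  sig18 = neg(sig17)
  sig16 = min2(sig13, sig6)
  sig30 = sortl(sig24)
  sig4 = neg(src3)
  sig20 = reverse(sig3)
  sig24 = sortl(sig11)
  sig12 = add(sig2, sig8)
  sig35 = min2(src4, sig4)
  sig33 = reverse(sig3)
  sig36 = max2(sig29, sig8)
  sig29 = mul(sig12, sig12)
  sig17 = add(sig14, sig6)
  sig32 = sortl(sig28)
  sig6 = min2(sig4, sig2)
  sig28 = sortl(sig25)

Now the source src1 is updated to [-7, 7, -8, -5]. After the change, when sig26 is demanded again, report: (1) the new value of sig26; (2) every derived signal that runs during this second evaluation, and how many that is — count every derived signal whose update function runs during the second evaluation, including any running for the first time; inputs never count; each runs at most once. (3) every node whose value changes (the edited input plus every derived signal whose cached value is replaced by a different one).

First demand of the output computes:
  sig2 = headl([8, 7, -1]) = 8
  sig4 = neg(2) = -2
  sig6 = min2(-2, 8) = -2
  sig10 = reverse([8, 7, -1]) = [-1, 7, 8]
  sig11 = reverse([-1, 7, 8]) = [8, 7, -1]
  sig14 = headl([-1, 7, 8]) = -1
  sig17 = add(-1, -2) = -3
  sig19 = lenl([8, 7, -1]) = 3
  sig26 = mul(-3, 3) = -9

After the edit, cleaning proceeds:
  sig2: a read changed (src1 [8, 7, -1]->[-7, 7, -8, -5]) — executes, giving -7.
  sig6: a read changed (sig2 8->-7) — executes, giving -7.
  sig10: a read changed (src1 [8, 7, -1]->[-7, 7, -8, -5]) — executes, giving [-5, -8, 7, -7].
  sig11: a read changed (sig10 [-1, 7, 8]->[-5, -8, 7, -7]) — executes, giving [-7, 7, -8, -5].
  sig14: a read changed (sig10 [-1, 7, 8]->[-5, -8, 7, -7]) — executes, giving -5.
  sig17: a read changed (sig14 -1->-5; sig6 -2->-7) — executes, giving -12.
  sig19: a read changed (sig11 [8, 7, -1]->[-7, 7, -8, -5]) — executes, giving 4.
  sig26: a read changed (sig17 -3->-12; sig19 3->4) — executes, giving -48.

Demanding sig26 again yields -48.
8 derived signals run: sig2, sig6, sig10, sig11, sig14, sig17, sig19, sig26.
The nodes whose values change: src1, sig2, sig6, sig10, sig11, sig14, sig17, sig19, sig26.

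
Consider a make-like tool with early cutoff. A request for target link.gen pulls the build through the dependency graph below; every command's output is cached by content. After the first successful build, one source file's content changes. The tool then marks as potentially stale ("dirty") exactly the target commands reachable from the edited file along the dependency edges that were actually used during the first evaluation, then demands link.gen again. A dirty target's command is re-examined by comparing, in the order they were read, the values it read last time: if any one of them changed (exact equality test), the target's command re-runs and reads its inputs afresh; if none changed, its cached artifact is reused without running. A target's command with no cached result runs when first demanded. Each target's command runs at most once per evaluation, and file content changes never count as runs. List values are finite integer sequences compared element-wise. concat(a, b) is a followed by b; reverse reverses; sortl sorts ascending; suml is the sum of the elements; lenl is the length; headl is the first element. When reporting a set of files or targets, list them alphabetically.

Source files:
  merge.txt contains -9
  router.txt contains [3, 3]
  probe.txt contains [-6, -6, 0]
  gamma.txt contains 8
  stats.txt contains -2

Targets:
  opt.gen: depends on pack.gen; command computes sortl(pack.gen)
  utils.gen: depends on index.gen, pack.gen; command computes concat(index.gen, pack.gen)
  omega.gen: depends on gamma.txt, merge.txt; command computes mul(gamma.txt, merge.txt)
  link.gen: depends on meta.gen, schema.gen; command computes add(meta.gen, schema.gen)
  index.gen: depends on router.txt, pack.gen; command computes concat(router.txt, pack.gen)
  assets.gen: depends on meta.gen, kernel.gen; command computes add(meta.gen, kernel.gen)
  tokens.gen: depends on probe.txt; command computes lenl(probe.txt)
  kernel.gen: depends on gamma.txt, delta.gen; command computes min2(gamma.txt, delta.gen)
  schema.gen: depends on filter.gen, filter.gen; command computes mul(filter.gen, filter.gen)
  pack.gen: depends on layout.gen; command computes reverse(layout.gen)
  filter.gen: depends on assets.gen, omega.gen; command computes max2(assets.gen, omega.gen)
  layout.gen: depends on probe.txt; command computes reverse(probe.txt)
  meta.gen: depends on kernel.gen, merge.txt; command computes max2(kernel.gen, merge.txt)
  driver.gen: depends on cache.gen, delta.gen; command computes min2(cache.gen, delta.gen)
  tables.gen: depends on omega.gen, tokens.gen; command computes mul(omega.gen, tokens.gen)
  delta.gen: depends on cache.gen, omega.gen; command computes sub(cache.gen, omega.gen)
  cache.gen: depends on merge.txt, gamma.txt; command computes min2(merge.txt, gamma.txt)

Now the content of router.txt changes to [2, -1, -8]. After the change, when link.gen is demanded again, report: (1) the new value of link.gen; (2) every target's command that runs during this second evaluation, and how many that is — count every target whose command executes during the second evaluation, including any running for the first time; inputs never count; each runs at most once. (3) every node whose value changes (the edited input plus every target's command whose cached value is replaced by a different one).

First demand of the output computes:
  cache.gen = min2(-9, 8) = -9
  omega.gen = mul(8, -9) = -72
  delta.gen = sub(-9, -72) = 63
  kernel.gen = min2(8, 63) = 8
  meta.gen = max2(8, -9) = 8
  assets.gen = add(8, 8) = 16
  filter.gen = max2(16, -72) = 16
  schema.gen = mul(16, 16) = 256
  link.gen = add(8, 256) = 264

After the edit, cleaning proceeds:
  router.txt only reaches undemanded nodes; the second demand re-runs nothing.

Note the shortcut — router.txt feeds only undemanded nodes, so no recomputation happens.

Demanding link.gen again yields 264.
0 target commands run: none.
The nodes whose values change: router.txt.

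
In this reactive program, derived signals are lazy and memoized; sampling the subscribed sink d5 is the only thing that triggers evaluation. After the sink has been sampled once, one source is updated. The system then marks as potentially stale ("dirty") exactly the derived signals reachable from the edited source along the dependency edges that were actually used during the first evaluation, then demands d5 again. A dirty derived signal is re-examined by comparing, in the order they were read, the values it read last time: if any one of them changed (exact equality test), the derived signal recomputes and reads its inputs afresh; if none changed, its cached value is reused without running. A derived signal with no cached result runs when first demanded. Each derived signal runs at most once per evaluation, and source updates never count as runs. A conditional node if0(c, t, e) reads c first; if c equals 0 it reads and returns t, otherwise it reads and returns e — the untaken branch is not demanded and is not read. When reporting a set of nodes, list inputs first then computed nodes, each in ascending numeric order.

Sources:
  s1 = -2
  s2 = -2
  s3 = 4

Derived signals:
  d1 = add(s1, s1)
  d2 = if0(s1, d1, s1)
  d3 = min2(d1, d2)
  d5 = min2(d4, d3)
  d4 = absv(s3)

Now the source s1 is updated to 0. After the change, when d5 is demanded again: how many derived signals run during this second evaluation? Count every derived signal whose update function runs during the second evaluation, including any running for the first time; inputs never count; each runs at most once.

4 derived signals run: d1, d2, d3, d5.

First demand of the output computes:
  d1 = add(-2, -2) = -4
  d2 = if0(s1=-2 -> else branch s1) = -2
  d3 = min2(-4, -2) = -4
  d4 = absv(4) = 4
  d5 = min2(4, -4) = -4

After the edit, cleaning proceeds:
  d1: a read changed (s1 -2->0; s1 -2->0) — executes, giving 0.
  d2: a read changed (s1 -2->0; s1 -2->0) — executes, giving 0.
  d3: a read changed (d1 -4->0; d2 -2->0) — executes, giving 0.
  d5: a read changed (d3 -4->0) — executes, giving 0.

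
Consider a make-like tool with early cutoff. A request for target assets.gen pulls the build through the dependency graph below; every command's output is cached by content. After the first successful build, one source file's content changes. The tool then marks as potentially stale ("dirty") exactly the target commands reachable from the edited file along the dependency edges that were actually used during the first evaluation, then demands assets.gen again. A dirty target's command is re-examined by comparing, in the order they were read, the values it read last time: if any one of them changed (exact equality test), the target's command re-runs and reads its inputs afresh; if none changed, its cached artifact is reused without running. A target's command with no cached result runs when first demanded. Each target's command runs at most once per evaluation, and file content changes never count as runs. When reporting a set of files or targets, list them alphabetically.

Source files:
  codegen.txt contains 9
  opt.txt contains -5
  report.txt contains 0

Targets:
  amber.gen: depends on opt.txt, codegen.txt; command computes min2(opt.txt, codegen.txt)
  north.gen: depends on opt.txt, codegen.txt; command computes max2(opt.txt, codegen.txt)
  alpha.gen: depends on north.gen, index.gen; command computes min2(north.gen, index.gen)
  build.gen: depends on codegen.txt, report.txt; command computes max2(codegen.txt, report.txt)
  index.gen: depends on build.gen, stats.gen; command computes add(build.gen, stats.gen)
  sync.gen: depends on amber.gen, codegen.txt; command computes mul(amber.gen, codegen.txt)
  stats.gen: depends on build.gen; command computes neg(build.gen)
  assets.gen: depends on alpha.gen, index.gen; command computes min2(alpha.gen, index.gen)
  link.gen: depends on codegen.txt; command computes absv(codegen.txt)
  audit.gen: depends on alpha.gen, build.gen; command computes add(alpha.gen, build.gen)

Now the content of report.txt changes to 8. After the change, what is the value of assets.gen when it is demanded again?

Demanding assets.gen again yields 0.
Note the absorption at build.gen: it re-runs yet its value is the same, leaving the output's value untouched.

First demand of the output computes:
  build.gen = max2(9, 0) = 9
  north.gen = max2(-5, 9) = 9
  stats.gen = neg(9) = -9
  index.gen = add(9, -9) = 0
  alpha.gen = min2(9, 0) = 0
  assets.gen = min2(0, 0) = 0

After the edit, cleaning proceeds:
  build.gen: a read changed (report.txt 0->8) — executes, giving 9 — identical to its old value.
  stats.gen: dirty, but its reads are unchanged (build.gen unchanged); cached -9 stands.
  index.gen: dirty, but its reads are unchanged (build.gen unchanged, stats.gen unchanged); cached 0 stands.
  alpha.gen: dirty, but its reads are unchanged (north.gen unchanged, index.gen unchanged); cached 0 stands.
  assets.gen: dirty, but its reads are unchanged (alpha.gen unchanged, index.gen unchanged); cached 0 stands.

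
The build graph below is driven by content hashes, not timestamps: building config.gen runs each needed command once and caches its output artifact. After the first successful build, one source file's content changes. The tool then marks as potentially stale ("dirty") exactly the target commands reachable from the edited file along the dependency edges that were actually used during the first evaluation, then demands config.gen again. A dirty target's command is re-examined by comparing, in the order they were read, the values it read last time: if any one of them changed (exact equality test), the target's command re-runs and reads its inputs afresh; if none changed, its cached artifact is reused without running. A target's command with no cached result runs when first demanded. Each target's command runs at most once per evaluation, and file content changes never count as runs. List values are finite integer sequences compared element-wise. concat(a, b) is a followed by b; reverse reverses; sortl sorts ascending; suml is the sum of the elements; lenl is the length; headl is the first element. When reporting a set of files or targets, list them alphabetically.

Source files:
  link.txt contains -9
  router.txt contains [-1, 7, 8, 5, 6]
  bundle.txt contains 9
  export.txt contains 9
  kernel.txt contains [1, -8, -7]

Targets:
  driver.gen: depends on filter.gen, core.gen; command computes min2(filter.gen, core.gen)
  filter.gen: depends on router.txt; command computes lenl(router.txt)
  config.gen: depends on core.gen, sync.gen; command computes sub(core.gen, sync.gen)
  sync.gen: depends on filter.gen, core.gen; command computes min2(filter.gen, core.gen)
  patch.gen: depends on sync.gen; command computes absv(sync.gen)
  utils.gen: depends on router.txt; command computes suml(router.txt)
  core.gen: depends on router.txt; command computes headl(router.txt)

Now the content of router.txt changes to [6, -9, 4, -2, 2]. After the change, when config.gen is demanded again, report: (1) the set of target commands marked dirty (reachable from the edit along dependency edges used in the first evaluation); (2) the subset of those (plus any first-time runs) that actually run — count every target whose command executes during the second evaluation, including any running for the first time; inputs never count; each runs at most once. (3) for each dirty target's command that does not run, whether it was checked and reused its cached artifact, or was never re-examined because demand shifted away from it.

Initial pass — values computed on the first demand:
  core.gen = headl([-1, 7, 8, 5, 6]) = -1
  filter.gen = lenl([-1, 7, 8, 5, 6]) = 5
  sync.gen = min2(5, -1) = -1
  config.gen = sub(-1, -1) = 0

Second demand — change propagation:
  core.gen: re-runs because router.txt [-1, 7, 8, 5, 6]->[6, -9, 4, -2, 2]; new result 6.
  filter.gen: re-runs because router.txt [-1, 7, 8, 5, 6]->[6, -9, 4, -2, 2]; new result 5 (unchanged).
  sync.gen: re-runs because core.gen -1->6; new result 5.
  config.gen: re-runs because core.gen -1->6; sync.gen -1->5; new result 1.

Dirty set: config.gen, core.gen, filter.gen, sync.gen.
Run set: config.gen, core.gen, filter.gen, sync.gen (4 run).
All dirty target commands ended up running.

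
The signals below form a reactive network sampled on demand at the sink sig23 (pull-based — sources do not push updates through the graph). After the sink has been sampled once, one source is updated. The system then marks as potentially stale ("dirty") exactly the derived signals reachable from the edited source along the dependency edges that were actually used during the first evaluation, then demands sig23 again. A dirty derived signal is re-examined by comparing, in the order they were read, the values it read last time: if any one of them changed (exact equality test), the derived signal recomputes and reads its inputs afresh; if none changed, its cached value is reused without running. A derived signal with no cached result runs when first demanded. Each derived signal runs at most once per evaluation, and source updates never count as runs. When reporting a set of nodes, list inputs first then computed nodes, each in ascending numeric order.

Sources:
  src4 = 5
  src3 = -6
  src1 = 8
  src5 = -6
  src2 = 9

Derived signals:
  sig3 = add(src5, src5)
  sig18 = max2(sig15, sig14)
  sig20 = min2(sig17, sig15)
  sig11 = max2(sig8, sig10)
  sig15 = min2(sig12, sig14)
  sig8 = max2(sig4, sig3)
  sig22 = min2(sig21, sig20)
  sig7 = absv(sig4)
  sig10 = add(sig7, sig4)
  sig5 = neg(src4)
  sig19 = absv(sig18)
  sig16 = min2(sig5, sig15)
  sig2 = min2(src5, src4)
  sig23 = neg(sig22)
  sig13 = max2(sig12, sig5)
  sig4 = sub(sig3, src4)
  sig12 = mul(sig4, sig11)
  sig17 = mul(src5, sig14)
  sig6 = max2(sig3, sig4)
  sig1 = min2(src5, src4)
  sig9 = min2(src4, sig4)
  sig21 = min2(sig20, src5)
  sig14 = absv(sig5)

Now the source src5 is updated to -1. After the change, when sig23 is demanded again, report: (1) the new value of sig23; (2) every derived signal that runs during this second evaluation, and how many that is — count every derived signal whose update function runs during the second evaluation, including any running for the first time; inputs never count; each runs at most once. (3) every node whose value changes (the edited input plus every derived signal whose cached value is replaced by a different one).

Initial pass — values computed on the first demand:
  sig3 = add(-6, -6) = -12
  sig4 = sub(-12, 5) = -17
  sig5 = neg(5) = -5
  sig7 = absv(-17) = 17
  sig8 = max2(-17, -12) = -12
  sig10 = add(17, -17) = 0
  sig11 = max2(-12, 0) = 0
  sig12 = mul(-17, 0) = 0
  sig14 = absv(-5) = 5
  sig15 = min2(0, 5) = 0
  sig17 = mul(-6, 5) = -30
  sig20 = min2(-30, 0) = -30
  sig21 = min2(-30, -6) = -30
  sig22 = min2(-30, -30) = -30
  sig23 = neg(-30) = 30

Second demand — change propagation:
  sig3: re-runs because src5 -6->-1; src5 -6->-1; new result -2.
  sig4: re-runs because sig3 -12->-2; new result -7.
  sig7: re-runs because sig4 -17->-7; new result 7.
  sig8: re-runs because sig4 -17->-7; sig3 -12->-2; new result -2.
  sig10: re-runs because sig7 17->7; sig4 -17->-7; new result 0 (unchanged).
  sig11: re-runs because sig8 -12->-2; new result 0 (unchanged).
  sig12: re-runs because sig4 -17->-7; new result 0 (unchanged).
  sig15: re-examined; everything it read last time is the same (sig12 unchanged, sig14 unchanged) — cache 0 kept, no run.
  sig17: re-runs because src5 -6->-1; new result -5.
  sig20: re-runs because sig17 -30->-5; new result -5.
  sig21: re-runs because sig20 -30->-5; src5 -6->-1; new result -5.
  sig22: re-runs because sig21 -30->-5; sig20 -30->-5; new result -5.
  sig23: re-runs because sig22 -30->-5; new result 5.

The important point: at sig15 every value read last time is unchanged, so the dirty flag clears without a run.

sig23 now evaluates to 5.
Run set: sig3, sig4, sig7, sig8, sig10, sig11, sig12, sig17, sig20, sig21, sig22, sig23 (12 run).
Changed values: src5, sig3, sig4, sig7, sig8, sig17, sig20, sig21, sig22, sig23.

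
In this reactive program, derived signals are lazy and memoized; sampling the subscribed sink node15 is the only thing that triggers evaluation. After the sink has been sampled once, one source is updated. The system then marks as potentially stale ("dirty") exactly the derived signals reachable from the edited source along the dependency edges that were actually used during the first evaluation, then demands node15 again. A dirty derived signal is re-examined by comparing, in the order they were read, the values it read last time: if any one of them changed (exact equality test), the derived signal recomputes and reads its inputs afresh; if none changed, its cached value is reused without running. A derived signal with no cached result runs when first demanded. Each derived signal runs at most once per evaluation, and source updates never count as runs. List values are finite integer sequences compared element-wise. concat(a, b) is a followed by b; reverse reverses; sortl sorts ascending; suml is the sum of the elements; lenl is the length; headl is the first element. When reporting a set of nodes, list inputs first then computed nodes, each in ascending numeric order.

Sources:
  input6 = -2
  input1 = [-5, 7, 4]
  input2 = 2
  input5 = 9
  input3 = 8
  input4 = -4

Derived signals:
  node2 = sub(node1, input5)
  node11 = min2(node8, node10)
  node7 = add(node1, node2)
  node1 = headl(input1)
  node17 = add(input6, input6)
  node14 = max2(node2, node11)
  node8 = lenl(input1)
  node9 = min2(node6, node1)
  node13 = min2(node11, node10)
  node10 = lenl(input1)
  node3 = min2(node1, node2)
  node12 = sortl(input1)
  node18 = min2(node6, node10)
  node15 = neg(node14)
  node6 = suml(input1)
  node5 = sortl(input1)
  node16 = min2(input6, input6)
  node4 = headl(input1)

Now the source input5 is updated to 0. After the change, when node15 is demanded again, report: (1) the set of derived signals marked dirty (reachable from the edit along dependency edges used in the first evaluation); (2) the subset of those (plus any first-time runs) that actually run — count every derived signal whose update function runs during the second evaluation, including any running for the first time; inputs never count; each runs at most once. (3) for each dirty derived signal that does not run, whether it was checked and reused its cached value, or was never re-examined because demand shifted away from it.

First demand of the output computes:
  node1 = headl([-5, 7, 4]) = -5
  node2 = sub(-5, 9) = -14
  node8 = lenl([-5, 7, 4]) = 3
  node10 = lenl([-5, 7, 4]) = 3
  node11 = min2(3, 3) = 3
  node14 = max2(-14, 3) = 3
  node15 = neg(3) = -3

After the edit, cleaning proceeds:
  node2: a read changed (input5 9->0) — executes, giving -5.
  node14: a read changed (node2 -14->-5) — executes, giving 3 — identical to its old value.
  node15: dirty, but its reads are unchanged (node14 unchanged); cached -3 stands.

Note the absorption at node14: it re-runs yet its value is the same, leaving the output's value untouched.

The edit dirties: node2, node14, node15.
2 derived signals run: node2, node14.
Cache hits after checking: node15.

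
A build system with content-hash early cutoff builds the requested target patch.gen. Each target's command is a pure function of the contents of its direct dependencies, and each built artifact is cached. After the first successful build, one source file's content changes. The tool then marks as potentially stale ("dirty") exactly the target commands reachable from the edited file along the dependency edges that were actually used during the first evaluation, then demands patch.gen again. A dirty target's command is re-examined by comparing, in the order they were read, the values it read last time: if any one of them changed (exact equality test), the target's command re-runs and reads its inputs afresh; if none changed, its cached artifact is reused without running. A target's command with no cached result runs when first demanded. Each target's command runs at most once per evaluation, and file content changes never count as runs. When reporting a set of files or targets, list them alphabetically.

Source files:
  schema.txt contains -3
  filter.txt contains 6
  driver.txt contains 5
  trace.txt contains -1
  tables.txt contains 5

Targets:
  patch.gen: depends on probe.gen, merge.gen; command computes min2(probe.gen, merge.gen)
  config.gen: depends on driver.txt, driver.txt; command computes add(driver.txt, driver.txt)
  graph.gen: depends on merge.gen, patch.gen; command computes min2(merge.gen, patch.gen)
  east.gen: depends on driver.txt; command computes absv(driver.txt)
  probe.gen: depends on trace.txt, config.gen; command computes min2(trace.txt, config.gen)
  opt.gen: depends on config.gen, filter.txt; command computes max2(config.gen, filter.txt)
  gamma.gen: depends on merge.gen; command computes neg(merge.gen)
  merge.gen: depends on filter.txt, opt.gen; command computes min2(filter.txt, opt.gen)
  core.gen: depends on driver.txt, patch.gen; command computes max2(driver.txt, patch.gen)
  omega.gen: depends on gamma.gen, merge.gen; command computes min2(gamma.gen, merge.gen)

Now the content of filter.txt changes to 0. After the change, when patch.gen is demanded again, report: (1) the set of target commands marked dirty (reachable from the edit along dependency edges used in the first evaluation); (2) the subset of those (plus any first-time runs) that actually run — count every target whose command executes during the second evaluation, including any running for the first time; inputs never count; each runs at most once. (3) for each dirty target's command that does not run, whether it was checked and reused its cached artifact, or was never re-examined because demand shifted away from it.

Marked dirty: merge.gen, opt.gen, patch.gen.
Target commands that run: merge.gen, opt.gen, patch.gen — 3 in total.
Every dirty target's command ran.

First evaluation (everything demanded from the output):
  config.gen = add(5, 5) = 10
  opt.gen = max2(10, 6) = 10
  merge.gen = min2(6, 10) = 6
  probe.gen = min2(-1, 10) = -1
  patch.gen = min2(-1, 6) = -1

Propagation after the edit:
  opt.gen: runs — filter.txt 6->0; result 10 (same value as before).
  merge.gen: runs — filter.txt 6->0; result 0.
  patch.gen: runs — merge.gen 6->0; result -1 (same value as before).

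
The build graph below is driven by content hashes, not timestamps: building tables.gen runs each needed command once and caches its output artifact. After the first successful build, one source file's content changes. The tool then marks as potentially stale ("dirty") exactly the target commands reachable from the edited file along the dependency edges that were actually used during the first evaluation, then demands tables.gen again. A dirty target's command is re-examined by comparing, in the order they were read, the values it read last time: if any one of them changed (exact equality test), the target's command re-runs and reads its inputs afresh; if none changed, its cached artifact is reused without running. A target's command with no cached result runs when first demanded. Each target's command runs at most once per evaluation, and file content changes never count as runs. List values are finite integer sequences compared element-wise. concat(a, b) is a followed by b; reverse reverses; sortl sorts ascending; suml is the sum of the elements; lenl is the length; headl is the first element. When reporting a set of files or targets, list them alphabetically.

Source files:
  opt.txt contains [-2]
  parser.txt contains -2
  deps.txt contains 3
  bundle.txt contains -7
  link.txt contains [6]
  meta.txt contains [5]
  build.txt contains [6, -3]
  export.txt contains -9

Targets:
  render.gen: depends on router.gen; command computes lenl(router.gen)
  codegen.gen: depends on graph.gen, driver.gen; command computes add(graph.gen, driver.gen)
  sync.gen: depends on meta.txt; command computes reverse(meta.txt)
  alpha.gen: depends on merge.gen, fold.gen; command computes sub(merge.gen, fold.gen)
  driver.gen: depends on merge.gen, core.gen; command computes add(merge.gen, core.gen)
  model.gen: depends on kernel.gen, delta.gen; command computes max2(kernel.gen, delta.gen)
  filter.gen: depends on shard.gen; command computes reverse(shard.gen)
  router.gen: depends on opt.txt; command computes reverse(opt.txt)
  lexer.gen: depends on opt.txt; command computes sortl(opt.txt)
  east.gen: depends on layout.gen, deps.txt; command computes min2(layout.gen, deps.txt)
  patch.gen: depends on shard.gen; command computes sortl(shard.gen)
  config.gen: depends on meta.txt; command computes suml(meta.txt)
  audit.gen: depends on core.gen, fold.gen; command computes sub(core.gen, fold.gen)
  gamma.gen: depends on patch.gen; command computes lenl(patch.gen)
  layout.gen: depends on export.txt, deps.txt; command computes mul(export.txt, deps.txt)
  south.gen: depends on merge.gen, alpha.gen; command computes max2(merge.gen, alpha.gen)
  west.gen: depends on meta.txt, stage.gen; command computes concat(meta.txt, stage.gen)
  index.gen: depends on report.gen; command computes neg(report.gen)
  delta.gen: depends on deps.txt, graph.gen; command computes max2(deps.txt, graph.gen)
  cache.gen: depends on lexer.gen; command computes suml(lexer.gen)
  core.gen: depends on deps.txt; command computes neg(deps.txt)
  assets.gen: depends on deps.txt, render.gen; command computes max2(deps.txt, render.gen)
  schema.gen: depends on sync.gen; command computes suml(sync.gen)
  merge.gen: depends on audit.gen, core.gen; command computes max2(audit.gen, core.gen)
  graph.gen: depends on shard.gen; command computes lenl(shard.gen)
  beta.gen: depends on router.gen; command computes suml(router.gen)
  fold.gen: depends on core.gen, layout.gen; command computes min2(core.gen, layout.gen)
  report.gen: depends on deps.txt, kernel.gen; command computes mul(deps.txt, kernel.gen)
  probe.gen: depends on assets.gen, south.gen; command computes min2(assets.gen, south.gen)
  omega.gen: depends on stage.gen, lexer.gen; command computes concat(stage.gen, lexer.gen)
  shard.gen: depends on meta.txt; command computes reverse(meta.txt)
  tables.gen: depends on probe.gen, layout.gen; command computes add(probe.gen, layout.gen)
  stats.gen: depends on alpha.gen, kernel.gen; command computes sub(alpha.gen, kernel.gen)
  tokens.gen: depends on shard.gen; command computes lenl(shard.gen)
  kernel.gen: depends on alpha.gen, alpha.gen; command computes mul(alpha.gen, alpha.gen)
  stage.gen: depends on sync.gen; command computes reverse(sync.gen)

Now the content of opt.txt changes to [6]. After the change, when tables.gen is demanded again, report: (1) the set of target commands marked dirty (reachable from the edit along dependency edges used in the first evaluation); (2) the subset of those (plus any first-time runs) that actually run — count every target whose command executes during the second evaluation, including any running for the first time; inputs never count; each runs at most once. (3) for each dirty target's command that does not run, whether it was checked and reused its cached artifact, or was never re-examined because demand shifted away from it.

Dirty set: assets.gen, probe.gen, render.gen, router.gen, tables.gen.
Run set: render.gen, router.gen (2 run).
Re-examined without running (cache reused): assets.gen, probe.gen, tables.gen.
The important point: render.gen recomputes to an identical value, and the output ends up unchanged.

Initial pass — values computed on the first demand:
  core.gen = neg(3) = -3
  layout.gen = mul(-9, 3) = -27
  fold.gen = min2(-3, -27) = -27
  audit.gen = sub(-3, -27) = 24
  merge.gen = max2(24, -3) = 24
  alpha.gen = sub(24, -27) = 51
  router.gen = reverse([-2]) = [-2]
  render.gen = lenl([-2]) = 1
  assets.gen = max2(3, 1) = 3
  south.gen = max2(24, 51) = 51
  probe.gen = min2(3, 51) = 3
  tables.gen = add(3, -27) = -24

Second demand — change propagation:
  router.gen: re-runs because opt.txt [-2]->[6]; new result [6].
  render.gen: re-runs because router.gen [-2]->[6]; new result 1 (unchanged).
  assets.gen: re-examined; everything it read last time is the same (deps.txt unchanged, render.gen unchanged) — cache 3 kept, no run.
  probe.gen: re-examined; everything it read last time is the same (assets.gen unchanged, south.gen unchanged) — cache 3 kept, no run.
  tables.gen: re-examined; everything it read last time is the same (probe.gen unchanged, layout.gen unchanged) — cache -24 kept, no run.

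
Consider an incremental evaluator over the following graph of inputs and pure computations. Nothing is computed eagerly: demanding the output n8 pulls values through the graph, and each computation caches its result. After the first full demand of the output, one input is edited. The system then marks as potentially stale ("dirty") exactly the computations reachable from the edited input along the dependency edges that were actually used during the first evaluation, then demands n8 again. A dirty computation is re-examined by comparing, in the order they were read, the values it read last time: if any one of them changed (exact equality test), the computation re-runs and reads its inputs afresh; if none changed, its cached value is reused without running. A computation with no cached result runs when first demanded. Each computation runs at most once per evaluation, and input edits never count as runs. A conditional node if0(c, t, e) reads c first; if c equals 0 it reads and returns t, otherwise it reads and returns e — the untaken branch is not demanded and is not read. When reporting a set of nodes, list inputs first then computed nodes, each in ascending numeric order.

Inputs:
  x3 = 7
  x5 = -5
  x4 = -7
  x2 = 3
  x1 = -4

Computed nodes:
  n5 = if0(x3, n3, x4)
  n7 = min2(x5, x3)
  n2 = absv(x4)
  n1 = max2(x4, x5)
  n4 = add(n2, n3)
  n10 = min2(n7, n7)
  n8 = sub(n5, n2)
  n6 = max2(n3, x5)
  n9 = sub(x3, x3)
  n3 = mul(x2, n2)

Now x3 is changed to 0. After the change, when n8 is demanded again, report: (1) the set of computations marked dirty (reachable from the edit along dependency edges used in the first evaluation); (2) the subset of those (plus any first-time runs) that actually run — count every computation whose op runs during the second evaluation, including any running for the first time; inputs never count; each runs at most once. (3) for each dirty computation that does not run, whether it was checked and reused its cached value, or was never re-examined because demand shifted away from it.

Initial pass — values computed on the first demand:
  n2 = absv(-7) = 7
  n5 = if0(x3=7 -> else branch x4) = -7
  n8 = sub(-7, 7) = -14

Second demand — change propagation:
  n3: newly demanded (no cache) — executes and yields 21.
  n5: re-runs because x3 7->0; new result 21.
  n8: re-runs because n5 -7->21; new result 14.

The important point: the flipped condition pulls in fresh nodes; n3 runs for the first time.

Dirty set: n5, n8.
Run set: n3, n5, n8 (3 run).
All dirty computations ended up running.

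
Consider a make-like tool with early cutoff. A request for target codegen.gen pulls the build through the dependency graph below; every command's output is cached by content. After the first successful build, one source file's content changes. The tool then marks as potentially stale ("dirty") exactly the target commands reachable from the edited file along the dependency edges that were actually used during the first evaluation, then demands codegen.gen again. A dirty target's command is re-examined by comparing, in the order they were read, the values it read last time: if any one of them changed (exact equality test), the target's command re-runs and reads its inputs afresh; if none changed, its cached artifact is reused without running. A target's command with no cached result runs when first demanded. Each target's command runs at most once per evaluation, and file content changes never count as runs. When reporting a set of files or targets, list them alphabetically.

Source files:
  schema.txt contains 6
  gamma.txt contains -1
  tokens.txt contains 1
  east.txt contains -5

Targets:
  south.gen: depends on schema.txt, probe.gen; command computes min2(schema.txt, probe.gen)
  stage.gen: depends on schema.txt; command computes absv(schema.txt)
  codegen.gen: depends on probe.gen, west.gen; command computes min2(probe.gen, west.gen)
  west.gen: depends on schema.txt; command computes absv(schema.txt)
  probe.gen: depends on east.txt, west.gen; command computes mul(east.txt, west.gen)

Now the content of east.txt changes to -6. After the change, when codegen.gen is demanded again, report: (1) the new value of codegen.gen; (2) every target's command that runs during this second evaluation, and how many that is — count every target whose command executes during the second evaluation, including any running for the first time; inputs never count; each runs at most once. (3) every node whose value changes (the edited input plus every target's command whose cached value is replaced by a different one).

First demand of the output computes:
  west.gen = absv(6) = 6
  probe.gen = mul(-5, 6) = -30
  codegen.gen = min2(-30, 6) = -30

After the edit, cleaning proceeds:
  probe.gen: a read changed (east.txt -5->-6) — executes, giving -36.
  codegen.gen: a read changed (probe.gen -30->-36) — executes, giving -36.

Demanding codegen.gen again yields -36.
2 target commands run: codegen.gen, probe.gen.
The nodes whose values change: codegen.gen, east.txt, probe.gen.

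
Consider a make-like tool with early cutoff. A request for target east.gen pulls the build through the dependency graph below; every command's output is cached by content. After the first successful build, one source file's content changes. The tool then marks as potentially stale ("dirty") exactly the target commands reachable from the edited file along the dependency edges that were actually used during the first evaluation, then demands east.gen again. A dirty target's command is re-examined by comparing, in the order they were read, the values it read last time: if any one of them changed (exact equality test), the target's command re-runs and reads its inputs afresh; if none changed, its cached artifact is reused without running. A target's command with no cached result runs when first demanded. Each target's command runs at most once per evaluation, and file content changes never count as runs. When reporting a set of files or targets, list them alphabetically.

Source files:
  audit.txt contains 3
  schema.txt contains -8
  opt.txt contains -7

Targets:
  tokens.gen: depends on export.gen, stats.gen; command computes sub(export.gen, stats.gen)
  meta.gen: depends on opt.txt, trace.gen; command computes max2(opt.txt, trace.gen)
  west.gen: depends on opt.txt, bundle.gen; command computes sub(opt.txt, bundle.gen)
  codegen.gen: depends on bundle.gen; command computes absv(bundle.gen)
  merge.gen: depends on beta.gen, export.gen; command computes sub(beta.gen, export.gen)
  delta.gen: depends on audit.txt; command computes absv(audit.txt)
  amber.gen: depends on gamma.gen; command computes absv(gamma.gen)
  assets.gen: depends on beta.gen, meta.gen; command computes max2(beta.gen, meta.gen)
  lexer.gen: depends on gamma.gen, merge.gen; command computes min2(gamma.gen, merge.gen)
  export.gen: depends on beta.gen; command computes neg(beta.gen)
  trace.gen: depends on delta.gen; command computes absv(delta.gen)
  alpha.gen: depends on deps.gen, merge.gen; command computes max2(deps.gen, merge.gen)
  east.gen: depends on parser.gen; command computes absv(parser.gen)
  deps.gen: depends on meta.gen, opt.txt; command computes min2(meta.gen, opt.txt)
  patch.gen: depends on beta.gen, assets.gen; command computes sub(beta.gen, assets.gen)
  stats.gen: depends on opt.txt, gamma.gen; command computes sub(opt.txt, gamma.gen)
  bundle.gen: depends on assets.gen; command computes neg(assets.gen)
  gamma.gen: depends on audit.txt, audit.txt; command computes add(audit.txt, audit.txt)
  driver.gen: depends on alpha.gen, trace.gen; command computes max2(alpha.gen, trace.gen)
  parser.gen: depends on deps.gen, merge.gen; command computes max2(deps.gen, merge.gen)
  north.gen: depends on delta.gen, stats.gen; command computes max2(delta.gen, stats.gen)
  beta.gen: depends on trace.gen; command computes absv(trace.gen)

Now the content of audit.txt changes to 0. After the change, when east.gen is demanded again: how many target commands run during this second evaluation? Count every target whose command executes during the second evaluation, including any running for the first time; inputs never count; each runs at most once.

First demand of the output computes:
  delta.gen = absv(3) = 3
  trace.gen = absv(3) = 3
  beta.gen = absv(3) = 3
  export.gen = neg(3) = -3
  merge.gen = sub(3, -3) = 6
  meta.gen = max2(-7, 3) = 3
  deps.gen = min2(3, -7) = -7
  parser.gen = max2(-7, 6) = 6
  east.gen = absv(6) = 6

After the edit, cleaning proceeds:
  delta.gen: a read changed (audit.txt 3->0) — executes, giving 0.
  trace.gen: a read changed (delta.gen 3->0) — executes, giving 0.
  beta.gen: a read changed (trace.gen 3->0) — executes, giving 0.
  export.gen: a read changed (beta.gen 3->0) — executes, giving 0.
  merge.gen: a read changed (beta.gen 3->0; export.gen -3->0) — executes, giving 0.
  meta.gen: a read changed (trace.gen 3->0) — executes, giving 0.
  deps.gen: a read changed (meta.gen 3->0) — executes, giving -7 — identical to its old value.
  parser.gen: a read changed (merge.gen 6->0) — executes, giving 0.
  east.gen: a read changed (parser.gen 6->0) — executes, giving 0.

9 target commands run: beta.gen, delta.gen, deps.gen, east.gen, export.gen, merge.gen, meta.gen, parser.gen, trace.gen.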